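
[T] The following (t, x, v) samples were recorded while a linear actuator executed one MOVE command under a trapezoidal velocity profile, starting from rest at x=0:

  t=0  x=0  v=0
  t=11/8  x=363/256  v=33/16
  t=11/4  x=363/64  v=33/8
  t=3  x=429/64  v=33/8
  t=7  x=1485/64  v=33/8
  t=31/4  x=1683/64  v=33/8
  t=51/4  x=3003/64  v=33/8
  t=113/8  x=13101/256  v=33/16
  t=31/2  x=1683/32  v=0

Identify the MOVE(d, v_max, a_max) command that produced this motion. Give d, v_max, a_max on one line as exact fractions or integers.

d=1683/32 v_max=33/8 a_max=3/2

final state: t=31/2, x=1683/32, v=0 → d = 1683/32
a_max = (33/16−0)/(11/8−0) = 3/2
max v = 33/8 over t∈[11/4,51/4] → v_max = 33/8
check: 33/8·(11/4+10) = 1683/32 ✓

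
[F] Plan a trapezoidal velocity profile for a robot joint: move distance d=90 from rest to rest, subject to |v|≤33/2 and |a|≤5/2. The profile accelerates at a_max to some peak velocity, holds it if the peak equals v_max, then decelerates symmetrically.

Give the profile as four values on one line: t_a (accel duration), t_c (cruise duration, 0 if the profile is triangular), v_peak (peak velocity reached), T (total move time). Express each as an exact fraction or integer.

t_a=6 t_c=0 v_peak=15 T=12

(v_max)²/a_max = (33/2)²/(5/2) = 1089/10
90 < 1089/10 so t_c = 0
v_peak = √(90·5/2) = √225 = 15
t_a = 15/(5/2) = 6; t_c = 0
T = 2·6 = 12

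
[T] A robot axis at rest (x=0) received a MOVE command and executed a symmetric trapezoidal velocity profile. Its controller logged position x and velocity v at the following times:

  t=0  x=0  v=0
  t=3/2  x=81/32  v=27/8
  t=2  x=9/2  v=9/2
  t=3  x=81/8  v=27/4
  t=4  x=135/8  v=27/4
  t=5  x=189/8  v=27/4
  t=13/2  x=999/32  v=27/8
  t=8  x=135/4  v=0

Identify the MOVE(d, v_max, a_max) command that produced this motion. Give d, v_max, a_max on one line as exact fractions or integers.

d=135/4 v_max=27/4 a_max=9/4

final state: t=8, x=135/4, v=0 → d = 135/4
a_max = (27/8−0)/(3/2−0) = 9/4
max v = 27/4 over t∈[3,5] → v_max = 27/4
check: 27/4·(3+2) = 135/4 ✓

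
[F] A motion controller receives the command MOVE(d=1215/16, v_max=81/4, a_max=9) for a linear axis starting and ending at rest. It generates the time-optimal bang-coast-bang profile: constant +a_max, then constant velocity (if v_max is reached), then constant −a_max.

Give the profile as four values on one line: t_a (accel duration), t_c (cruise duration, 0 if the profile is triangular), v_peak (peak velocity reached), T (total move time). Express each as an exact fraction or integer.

t_a=9/4 t_c=3/2 v_peak=81/4 T=6

v_max²/a_max = (81/4)²/9 = 729/16
1215/16 ≥ 729/16 ⇒ cruise phase
t_a = (81/4)/9 = 9/4; v_peak = 81/4
d_cruise = 1215/16 − 729/16 = 243/8; t_c = (243/8)/(81/4) = 3/2
T = 2·9/4 + 3/2 = 6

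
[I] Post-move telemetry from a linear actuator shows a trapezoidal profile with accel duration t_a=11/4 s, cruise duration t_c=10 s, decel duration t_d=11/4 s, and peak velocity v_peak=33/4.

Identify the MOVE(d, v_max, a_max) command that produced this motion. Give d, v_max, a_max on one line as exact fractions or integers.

d=1683/16 v_max=33/4 a_max=3

a_max = (33/4)/(11/4) = 3
d_a = ½·33/4·11/4 = 363/32; d_c = 33/4·10 = 165/2
d = 2·363/32 + 165/2 = 1683/16
t_c = 10 > 0 so v_max = 33/4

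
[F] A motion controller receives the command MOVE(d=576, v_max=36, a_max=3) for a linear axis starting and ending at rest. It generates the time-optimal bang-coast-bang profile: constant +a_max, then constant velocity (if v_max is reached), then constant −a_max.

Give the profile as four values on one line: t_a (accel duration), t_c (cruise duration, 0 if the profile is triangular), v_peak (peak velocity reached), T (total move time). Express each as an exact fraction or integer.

v_max²/a_max = 36²/3 = 432
576 ≥ 432 → trapezoidal
t_a = 36/3 = 12; v_peak = 36
d_cruise = 576 − 432 = 144; t_c = 144/36 = 4
T = 2·12 + 4 = 28

t_a=12 t_c=4 v_peak=36 T=28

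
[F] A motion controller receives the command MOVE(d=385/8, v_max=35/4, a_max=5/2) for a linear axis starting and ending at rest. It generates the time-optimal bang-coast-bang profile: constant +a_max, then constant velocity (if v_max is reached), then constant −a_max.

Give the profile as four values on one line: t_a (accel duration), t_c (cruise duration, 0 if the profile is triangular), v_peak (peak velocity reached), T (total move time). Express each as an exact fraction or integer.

v_max²/a_max = (35/4)²/(5/2) = 245/8
385/8 ≥ 245/8 ⇒ cruise phase
t_a = (35/4)/(5/2) = 7/2; v_peak = 35/4
d_cruise = 385/8 − 245/8 = 35/2; t_c = (35/2)/(35/4) = 2
T = 2·7/2 + 2 = 9

t_a=7/2 t_c=2 v_peak=35/4 T=9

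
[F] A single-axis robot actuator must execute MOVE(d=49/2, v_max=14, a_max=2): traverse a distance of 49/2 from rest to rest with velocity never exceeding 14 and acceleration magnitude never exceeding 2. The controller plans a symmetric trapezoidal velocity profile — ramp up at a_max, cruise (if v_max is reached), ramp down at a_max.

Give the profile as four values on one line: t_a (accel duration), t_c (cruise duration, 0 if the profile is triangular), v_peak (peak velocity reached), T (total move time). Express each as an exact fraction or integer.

(v_max)²/a_max = 14²/2 = 98
49/2 < 98 so t_c = 0
v_peak = √(49/2·2) = √49 = 7
t_a = 7/2; t_c = 0
T = 2·7/2 = 7

t_a=7/2 t_c=0 v_peak=7 T=7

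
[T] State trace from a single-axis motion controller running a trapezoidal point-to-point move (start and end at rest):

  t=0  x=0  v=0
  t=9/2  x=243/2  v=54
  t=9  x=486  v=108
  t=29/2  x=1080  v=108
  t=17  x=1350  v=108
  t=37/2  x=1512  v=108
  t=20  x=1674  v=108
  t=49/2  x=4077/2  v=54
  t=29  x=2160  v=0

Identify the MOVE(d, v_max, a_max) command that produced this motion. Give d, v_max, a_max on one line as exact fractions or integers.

final state: t=29, x=2160, v=0 → d = 2160
a_max = (54−0)/(9/2−0) = 12
max v = 108 over t∈[9,20] → v_max = 108
check: 108·(9+11) = 2160 ✓

d=2160 v_max=108 a_max=12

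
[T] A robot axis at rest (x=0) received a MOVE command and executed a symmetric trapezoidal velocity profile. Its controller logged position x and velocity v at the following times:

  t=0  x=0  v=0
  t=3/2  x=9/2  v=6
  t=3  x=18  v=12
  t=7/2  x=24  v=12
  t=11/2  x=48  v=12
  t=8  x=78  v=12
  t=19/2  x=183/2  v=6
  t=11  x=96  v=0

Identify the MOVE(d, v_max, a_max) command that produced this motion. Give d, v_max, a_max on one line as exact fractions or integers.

d=96 v_max=12 a_max=4

final state: t=11, x=96, v=0 → d = 96
a_max = (6−0)/(3/2−0) = 4
max v = 12 over t∈[3,8] → v_max = 12
check: 12·(3+5) = 96 ✓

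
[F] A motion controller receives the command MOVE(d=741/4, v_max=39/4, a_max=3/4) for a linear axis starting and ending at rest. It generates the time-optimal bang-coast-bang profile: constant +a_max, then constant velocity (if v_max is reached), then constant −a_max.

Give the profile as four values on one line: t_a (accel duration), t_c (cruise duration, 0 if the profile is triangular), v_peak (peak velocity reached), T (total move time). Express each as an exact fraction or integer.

vₘ²/aₘ = (39/4)²/(3/4) = 507/4
741/4 ≥ 507/4 ⇒ cruise phase
t_a = (39/4)/(3/4) = 13; v_peak = 39/4
d_cruise = 741/4 − 507/4 = 117/2; t_c = (117/2)/(39/4) = 6
T = 2·13 + 6 = 32

t_a=13 t_c=6 v_peak=39/4 T=32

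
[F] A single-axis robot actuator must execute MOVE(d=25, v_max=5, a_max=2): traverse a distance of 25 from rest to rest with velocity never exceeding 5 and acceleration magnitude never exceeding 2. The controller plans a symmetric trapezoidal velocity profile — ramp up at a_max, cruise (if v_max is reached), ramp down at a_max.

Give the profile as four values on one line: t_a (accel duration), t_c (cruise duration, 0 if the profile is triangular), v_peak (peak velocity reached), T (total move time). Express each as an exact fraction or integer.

(v_max)²/a_max = 5²/2 = 25/2
25 ≥ 25/2 so v_max reached
t_a = 5/2; v_peak = 5
d_cruise = 25 − 25/2 = 25/2; t_c = (25/2)/5 = 5/2
T = 2·5/2 + 5/2 = 15/2

t_a=5/2 t_c=5/2 v_peak=5 T=15/2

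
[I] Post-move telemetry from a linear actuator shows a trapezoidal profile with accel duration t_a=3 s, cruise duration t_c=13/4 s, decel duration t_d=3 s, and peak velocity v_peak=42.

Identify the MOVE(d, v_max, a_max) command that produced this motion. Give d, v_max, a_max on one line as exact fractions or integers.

d=525/2 v_max=42 a_max=14

a_max = 42/3 = 14
d_a = ½·42·3 = 63; d_c = 42·13/4 = 273/2
d = 2·63 + 273/2 = 525/2
t_c = 13/4 > 0 ⇒ limit active, v_max = 42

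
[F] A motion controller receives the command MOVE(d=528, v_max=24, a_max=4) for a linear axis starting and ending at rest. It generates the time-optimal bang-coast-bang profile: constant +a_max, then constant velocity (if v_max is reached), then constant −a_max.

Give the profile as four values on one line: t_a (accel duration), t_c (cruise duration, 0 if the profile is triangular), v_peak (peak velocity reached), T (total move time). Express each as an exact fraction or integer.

(v_max)²/a_max = 24²/4 = 144
528 ≥ 144 → trapezoidal
t_a = 24/4 = 6; v_peak = 24
d_cruise = 528 − 144 = 384; t_c = 384/24 = 16
T = 2·6 + 16 = 28

t_a=6 t_c=16 v_peak=24 T=28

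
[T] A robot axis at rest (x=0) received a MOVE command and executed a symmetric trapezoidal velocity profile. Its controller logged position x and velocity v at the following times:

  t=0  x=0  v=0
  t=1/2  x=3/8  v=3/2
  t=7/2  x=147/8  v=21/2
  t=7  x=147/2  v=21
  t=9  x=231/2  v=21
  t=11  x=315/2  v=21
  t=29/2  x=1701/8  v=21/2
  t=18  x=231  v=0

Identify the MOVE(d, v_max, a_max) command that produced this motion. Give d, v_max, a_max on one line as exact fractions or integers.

d=231 v_max=21 a_max=3

final state: t=18, x=231, v=0 → d = 231
a_max = (3/2−0)/(1/2−0) = 3
max v = 21 over t∈[7,11] → v_max = 21
check: 21·(7+4) = 231 ✓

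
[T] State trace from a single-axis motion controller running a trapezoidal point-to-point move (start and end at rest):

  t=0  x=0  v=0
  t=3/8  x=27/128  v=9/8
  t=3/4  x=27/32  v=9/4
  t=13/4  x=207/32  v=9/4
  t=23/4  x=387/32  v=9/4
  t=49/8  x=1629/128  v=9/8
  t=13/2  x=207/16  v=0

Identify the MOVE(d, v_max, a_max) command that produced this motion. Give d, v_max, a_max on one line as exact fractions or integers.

d=207/16 v_max=9/4 a_max=3

final state: t=13/2, x=207/16, v=0 → d = 207/16
a_max = (9/8−0)/(3/8−0) = 3
max v = 9/4 over t∈[3/4,23/4] → v_max = 9/4
check: 9/4·(3/4+5) = 207/16 ✓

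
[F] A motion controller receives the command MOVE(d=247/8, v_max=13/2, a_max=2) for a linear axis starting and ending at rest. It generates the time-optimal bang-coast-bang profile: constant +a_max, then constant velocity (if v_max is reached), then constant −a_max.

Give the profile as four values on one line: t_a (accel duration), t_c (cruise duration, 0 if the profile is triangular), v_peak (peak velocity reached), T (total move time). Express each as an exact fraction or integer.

(v_max)²/a_max = (13/2)²/2 = 169/8
247/8 ≥ 169/8 → trapezoidal
t_a = (13/2)/2 = 13/4; v_peak = 13/2
d_cruise = 247/8 − 169/8 = 39/4; t_c = (39/4)/(13/2) = 3/2
T = 2·13/4 + 3/2 = 8

t_a=13/4 t_c=3/2 v_peak=13/2 T=8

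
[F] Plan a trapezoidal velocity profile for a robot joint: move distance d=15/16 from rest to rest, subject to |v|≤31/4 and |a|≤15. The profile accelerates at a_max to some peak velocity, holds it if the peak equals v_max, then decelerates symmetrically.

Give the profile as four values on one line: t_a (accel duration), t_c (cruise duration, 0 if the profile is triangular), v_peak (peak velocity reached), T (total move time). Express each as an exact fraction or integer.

t_a=1/4 t_c=0 v_peak=15/4 T=1/2

(v_max)²/a_max = (31/4)²/15 = 961/240
15/16 < 961/240 → triangular
v_peak = √(15/16·15) = √(225/16) = 15/4
t_a = (15/4)/15 = 1/4; t_c = 0
T = 2·1/4 = 1/2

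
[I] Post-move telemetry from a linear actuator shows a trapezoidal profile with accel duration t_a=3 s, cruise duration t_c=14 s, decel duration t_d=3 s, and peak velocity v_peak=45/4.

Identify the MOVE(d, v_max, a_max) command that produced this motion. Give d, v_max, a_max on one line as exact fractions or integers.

d=765/4 v_max=45/4 a_max=15/4

a_max = (45/4)/3 = 15/4
d_a = ½·45/4·3 = 135/8; d_c = 45/4·14 = 315/2
d = 2·135/8 + 315/2 = 765/4
t_c = 14 > 0 → v_max = v_peak = 45/4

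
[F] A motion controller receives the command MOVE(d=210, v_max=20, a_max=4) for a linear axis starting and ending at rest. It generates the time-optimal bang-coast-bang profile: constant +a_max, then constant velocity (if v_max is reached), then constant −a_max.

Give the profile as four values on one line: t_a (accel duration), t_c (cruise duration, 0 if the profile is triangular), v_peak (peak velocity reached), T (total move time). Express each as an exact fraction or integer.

(v_max)²/a_max = 20²/4 = 100
210 ≥ 100 → trapezoidal
t_a = 20/4 = 5; v_peak = 20
d_cruise = 210 − 100 = 110; t_c = 110/20 = 11/2
T = 2·5 + 11/2 = 31/2

t_a=5 t_c=11/2 v_peak=20 T=31/2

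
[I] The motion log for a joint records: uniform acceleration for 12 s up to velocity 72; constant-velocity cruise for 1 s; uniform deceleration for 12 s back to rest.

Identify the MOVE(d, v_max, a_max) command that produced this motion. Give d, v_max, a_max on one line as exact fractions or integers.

a_max = 72/12 = 6
d_a = ½·72·12 = 432; d_c = 72·1 = 72
d = 2·432 + 72 = 936
t_c = 1 > 0 ⇒ limit active, v_max = 72

d=936 v_max=72 a_max=6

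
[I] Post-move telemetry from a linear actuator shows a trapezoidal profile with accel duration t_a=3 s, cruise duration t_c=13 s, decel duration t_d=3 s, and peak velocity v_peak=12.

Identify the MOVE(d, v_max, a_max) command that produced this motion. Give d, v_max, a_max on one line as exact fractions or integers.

d=192 v_max=12 a_max=4

a_max = 12/3 = 4
d_a = ½·12·3 = 18; d_c = 12·13 = 156
d = 2·18 + 156 = 192
t_c = 13 > 0 ⇒ limit active, v_max = 12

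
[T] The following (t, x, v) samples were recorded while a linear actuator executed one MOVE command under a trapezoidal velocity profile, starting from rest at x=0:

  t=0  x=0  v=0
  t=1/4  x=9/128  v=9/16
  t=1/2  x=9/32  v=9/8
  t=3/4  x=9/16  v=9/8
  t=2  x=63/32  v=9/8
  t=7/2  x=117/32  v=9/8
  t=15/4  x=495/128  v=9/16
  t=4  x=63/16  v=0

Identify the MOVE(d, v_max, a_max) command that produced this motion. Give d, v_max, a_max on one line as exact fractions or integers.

final state: t=4, x=63/16, v=0 → d = 63/16
a_max = (9/16−0)/(1/4−0) = 9/4
max v = 9/8 over t∈[1/2,7/2] → v_max = 9/8
check: 9/8·(1/2+3) = 63/16 ✓

d=63/16 v_max=9/8 a_max=9/4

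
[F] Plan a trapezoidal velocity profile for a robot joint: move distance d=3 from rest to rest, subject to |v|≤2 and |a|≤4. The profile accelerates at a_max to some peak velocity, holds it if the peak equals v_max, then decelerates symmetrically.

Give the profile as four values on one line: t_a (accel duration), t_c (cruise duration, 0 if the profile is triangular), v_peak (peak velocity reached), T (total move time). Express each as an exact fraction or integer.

t_a=1/2 t_c=1 v_peak=2 T=2

vₘ²/aₘ = 2²/4 = 1
3 ≥ 1 ⇒ cruise phase
t_a = 2/4 = 1/2; v_peak = 2
d_cruise = 3 − 1 = 2; t_c = 2/2 = 1
T = 2·1/2 + 1 = 2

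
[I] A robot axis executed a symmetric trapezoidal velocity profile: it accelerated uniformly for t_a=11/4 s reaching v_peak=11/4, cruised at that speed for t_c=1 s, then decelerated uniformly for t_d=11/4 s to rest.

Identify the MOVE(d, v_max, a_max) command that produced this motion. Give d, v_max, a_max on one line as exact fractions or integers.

a_max = (11/4)/(11/4) = 1
d_a = ½·11/4·11/4 = 121/32; d_c = 11/4·1 = 11/4
d = 2·121/32 + 11/4 = 165/16
t_c = 1 > 0 so v_max = 11/4

d=165/16 v_max=11/4 a_max=1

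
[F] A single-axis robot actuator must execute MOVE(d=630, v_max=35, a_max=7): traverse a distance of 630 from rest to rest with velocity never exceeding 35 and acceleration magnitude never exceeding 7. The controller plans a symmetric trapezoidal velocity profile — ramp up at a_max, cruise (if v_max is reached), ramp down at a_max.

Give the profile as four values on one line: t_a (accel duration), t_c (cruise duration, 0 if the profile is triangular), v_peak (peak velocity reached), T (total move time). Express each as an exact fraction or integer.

v_max²/a_max = 35²/7 = 175
630 ≥ 175 → trapezoidal
t_a = 35/7 = 5; v_peak = 35
d_cruise = 630 − 175 = 455; t_c = 455/35 = 13
T = 2·5 + 13 = 23

t_a=5 t_c=13 v_peak=35 T=23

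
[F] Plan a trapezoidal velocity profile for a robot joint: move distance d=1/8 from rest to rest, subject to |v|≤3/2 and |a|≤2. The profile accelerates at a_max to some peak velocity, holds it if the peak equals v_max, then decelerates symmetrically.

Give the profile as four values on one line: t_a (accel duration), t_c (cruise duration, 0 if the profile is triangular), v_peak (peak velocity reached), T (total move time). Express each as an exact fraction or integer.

(v_max)²/a_max = (3/2)²/2 = 9/8
1/8 < 9/8 → triangular
v_peak = √(1/8·2) = √(1/4) = 1/2
t_a = (1/2)/2 = 1/4; t_c = 0
T = 2·1/4 = 1/2

t_a=1/4 t_c=0 v_peak=1/2 T=1/2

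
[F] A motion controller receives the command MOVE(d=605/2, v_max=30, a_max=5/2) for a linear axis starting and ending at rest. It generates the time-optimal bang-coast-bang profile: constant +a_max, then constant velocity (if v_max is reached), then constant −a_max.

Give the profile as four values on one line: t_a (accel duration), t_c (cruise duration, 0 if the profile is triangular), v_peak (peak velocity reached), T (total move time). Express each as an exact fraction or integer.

t_a=11 t_c=0 v_peak=55/2 T=22

v_max²/a_max = 30²/(5/2) = 360
605/2 < 360 → triangular
v_peak = √(605/2·5/2) = √(3025/4) = 55/2
t_a = (55/2)/(5/2) = 11; t_c = 0
T = 2·11 = 22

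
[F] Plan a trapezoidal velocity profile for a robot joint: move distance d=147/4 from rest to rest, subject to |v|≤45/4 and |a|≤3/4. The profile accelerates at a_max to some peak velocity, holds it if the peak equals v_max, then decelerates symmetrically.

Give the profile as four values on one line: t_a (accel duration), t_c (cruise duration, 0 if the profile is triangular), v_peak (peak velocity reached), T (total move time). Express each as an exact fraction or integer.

vₘ²/aₘ = (45/4)²/(3/4) = 675/4
147/4 < 675/4 so t_c = 0
v_peak = √(147/4·3/4) = √(441/16) = 21/4
t_a = (21/4)/(3/4) = 7; t_c = 0
T = 2·7 = 14

t_a=7 t_c=0 v_peak=21/4 T=14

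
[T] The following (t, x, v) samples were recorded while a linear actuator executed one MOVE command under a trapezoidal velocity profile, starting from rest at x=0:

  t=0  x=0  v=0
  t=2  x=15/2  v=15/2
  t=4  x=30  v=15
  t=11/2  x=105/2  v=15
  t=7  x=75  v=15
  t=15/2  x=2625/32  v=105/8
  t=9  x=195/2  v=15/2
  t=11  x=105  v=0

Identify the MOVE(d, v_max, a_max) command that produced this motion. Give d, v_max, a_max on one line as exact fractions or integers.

d=105 v_max=15 a_max=15/4

final state: t=11, x=105, v=0 → d = 105
a_max = (15/2−0)/(2−0) = 15/4
max v = 15 over t∈[4,7] → v_max = 15
check: 15·(4+3) = 105 ✓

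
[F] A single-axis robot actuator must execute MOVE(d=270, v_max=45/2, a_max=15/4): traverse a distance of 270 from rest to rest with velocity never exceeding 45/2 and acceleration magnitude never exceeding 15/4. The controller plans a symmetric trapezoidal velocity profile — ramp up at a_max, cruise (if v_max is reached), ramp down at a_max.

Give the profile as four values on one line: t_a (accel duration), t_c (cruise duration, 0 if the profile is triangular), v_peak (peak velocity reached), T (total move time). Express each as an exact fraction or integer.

(v_max)²/a_max = (45/2)²/(15/4) = 135
270 ≥ 135 ⇒ cruise phase
t_a = (45/2)/(15/4) = 6; v_peak = 45/2
d_cruise = 270 − 135 = 135; t_c = 135/(45/2) = 6
T = 2·6 + 6 = 18

t_a=6 t_c=6 v_peak=45/2 T=18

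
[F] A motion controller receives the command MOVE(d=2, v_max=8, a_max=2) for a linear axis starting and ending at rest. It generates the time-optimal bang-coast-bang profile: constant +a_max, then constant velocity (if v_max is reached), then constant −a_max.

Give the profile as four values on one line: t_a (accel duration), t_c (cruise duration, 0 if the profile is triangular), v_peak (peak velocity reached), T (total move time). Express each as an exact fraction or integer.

v_max²/a_max = 8²/2 = 32
2 < 32 ⇒ no cruise
v_peak = √(2·2) = √4 = 2
t_a = 2/2 = 1; t_c = 0
T = 2·1 = 2

t_a=1 t_c=0 v_peak=2 T=2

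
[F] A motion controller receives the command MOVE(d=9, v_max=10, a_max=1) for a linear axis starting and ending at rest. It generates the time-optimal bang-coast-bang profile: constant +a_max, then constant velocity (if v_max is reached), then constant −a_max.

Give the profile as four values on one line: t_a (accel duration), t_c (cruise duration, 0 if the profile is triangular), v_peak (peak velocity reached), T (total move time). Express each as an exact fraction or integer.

t_a=3 t_c=0 v_peak=3 T=6

v_max²/a_max = 10²/1 = 100
9 < 100 → triangular
v_peak = √(9·1) = √9 = 3
t_a = 3/1 = 3; t_c = 0
T = 2·3 = 6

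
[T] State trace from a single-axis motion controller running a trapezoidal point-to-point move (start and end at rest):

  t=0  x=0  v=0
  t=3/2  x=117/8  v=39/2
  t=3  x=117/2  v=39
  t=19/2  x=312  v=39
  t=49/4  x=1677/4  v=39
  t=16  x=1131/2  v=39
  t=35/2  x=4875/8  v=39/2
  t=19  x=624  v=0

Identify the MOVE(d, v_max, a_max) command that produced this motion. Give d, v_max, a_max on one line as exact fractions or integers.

final state: t=19, x=624, v=0 → d = 624
a_max = (39/2−0)/(3/2−0) = 13
max v = 39 over t∈[3,16] → v_max = 39
check: 39·(3+13) = 624 ✓

d=624 v_max=39 a_max=13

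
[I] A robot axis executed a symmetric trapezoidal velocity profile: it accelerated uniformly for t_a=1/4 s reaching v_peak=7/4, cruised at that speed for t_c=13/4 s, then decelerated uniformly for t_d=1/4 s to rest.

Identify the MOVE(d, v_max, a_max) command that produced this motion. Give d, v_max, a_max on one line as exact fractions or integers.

a_max = (7/4)/(1/4) = 7
d_a = ½·7/4·1/4 = 7/32; d_c = 7/4·13/4 = 91/16
d = 2·7/32 + 91/16 = 49/8
t_c = 13/4 > 0 ⇒ limit active, v_max = 7/4

d=49/8 v_max=7/4 a_max=7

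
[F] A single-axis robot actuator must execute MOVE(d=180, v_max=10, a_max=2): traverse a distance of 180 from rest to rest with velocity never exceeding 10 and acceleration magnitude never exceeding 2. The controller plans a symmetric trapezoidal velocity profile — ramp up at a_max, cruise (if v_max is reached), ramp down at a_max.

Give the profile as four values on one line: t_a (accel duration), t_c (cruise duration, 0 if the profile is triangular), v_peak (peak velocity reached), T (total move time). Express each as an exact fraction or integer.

(v_max)²/a_max = 10²/2 = 50
180 ≥ 50 so v_max reached
t_a = 10/2 = 5; v_peak = 10
d_cruise = 180 − 50 = 130; t_c = 130/10 = 13
T = 2·5 + 13 = 23

t_a=5 t_c=13 v_peak=10 T=23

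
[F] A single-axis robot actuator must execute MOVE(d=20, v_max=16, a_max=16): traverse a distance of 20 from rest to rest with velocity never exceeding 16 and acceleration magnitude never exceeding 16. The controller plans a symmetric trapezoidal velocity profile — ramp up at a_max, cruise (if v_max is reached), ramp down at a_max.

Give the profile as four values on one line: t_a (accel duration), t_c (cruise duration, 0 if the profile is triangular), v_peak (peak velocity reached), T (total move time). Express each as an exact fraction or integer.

t_a=1 t_c=1/4 v_peak=16 T=9/4

v_max²/a_max = 16²/16 = 16
20 ≥ 16 so v_max reached
t_a = 16/16 = 1; v_peak = 16
d_cruise = 20 − 16 = 4; t_c = 4/16 = 1/4
T = 2·1 + 1/4 = 9/4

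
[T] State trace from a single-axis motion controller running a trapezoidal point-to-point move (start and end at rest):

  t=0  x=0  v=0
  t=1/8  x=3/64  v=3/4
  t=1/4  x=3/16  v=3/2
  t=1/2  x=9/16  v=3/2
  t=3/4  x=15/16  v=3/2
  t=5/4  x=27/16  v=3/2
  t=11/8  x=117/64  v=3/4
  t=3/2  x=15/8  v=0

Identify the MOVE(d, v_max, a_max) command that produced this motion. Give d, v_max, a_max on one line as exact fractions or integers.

final state: t=3/2, x=15/8, v=0 → d = 15/8
a_max = (3/4−0)/(1/8−0) = 6
max v = 3/2 over t∈[1/4,5/4] → v_max = 3/2
check: 3/2·(1/4+1) = 15/8 ✓

d=15/8 v_max=3/2 a_max=6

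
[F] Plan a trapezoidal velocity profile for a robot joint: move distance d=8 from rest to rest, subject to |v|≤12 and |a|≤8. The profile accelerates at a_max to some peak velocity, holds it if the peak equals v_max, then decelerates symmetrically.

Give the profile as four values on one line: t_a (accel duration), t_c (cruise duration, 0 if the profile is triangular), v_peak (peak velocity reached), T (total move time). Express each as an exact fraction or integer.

t_a=1 t_c=0 v_peak=8 T=2

(v_max)²/a_max = 12²/8 = 18
8 < 18 → triangular
v_peak = √(8·8) = √64 = 8
t_a = 8/8 = 1; t_c = 0
T = 2·1 = 2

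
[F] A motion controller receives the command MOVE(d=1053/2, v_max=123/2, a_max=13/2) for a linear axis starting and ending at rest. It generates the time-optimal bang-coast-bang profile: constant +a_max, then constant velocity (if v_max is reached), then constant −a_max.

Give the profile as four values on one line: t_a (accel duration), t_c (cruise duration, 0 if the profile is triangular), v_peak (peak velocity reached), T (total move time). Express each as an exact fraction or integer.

t_a=9 t_c=0 v_peak=117/2 T=18

(v_max)²/a_max = (123/2)²/(13/2) = 15129/26
1053/2 < 15129/26 so t_c = 0
v_peak = √(1053/2·13/2) = √(13689/4) = 117/2
t_a = (117/2)/(13/2) = 9; t_c = 0
T = 2·9 = 18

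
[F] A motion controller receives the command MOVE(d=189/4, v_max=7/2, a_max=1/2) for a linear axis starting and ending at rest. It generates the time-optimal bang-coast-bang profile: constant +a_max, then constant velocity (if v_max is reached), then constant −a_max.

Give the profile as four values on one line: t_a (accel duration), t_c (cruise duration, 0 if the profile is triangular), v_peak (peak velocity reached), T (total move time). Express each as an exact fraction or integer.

v_max²/a_max = (7/2)²/(1/2) = 49/2
189/4 ≥ 49/2 ⇒ cruise phase
t_a = (7/2)/(1/2) = 7; v_peak = 7/2
d_cruise = 189/4 − 49/2 = 91/4; t_c = (91/4)/(7/2) = 13/2
T = 2·7 + 13/2 = 41/2

t_a=7 t_c=13/2 v_peak=7/2 T=41/2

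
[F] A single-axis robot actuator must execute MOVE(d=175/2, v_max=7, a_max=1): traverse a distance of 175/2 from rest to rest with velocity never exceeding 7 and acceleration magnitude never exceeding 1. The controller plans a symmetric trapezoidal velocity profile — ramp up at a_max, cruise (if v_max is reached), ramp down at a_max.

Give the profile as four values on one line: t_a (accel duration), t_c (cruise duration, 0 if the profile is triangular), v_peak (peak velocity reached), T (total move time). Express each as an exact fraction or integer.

(v_max)²/a_max = 7²/1 = 49
175/2 ≥ 49 so v_max reached
t_a = 7/1 = 7; v_peak = 7
d_cruise = 175/2 − 49 = 77/2; t_c = (77/2)/7 = 11/2
T = 2·7 + 11/2 = 39/2

t_a=7 t_c=11/2 v_peak=7 T=39/2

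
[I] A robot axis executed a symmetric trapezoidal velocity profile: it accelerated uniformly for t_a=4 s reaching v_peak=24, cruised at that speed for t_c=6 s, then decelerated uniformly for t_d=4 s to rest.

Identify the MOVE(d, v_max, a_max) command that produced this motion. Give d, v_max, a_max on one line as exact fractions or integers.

a_max = 24/4 = 6
d_a = ½·24·4 = 48; d_c = 24·6 = 144
d = 2·48 + 144 = 240
t_c = 6 > 0 → v_max = v_peak = 24

d=240 v_max=24 a_max=6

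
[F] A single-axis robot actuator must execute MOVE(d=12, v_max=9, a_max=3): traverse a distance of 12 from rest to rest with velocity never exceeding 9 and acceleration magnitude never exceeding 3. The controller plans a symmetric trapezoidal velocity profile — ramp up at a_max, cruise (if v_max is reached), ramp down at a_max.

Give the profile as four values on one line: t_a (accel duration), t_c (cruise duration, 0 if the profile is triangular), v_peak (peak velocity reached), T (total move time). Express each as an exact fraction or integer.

t_a=2 t_c=0 v_peak=6 T=4

v_max²/a_max = 9²/3 = 27
12 < 27 ⇒ no cruise
v_peak = √(12·3) = √36 = 6
t_a = 6/3 = 2; t_c = 0
T = 2·2 = 4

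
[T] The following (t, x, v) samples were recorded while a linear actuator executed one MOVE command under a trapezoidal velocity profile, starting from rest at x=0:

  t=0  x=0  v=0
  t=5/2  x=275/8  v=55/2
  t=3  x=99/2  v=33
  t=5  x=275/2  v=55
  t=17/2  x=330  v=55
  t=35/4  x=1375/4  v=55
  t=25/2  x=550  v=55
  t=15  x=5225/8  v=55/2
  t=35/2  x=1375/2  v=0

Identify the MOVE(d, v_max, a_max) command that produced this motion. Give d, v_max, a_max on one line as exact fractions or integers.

d=1375/2 v_max=55 a_max=11

final state: t=35/2, x=1375/2, v=0 → d = 1375/2
a_max = (55/2−0)/(5/2−0) = 11
max v = 55 over t∈[5,25/2] → v_max = 55
check: 55·(5+15/2) = 1375/2 ✓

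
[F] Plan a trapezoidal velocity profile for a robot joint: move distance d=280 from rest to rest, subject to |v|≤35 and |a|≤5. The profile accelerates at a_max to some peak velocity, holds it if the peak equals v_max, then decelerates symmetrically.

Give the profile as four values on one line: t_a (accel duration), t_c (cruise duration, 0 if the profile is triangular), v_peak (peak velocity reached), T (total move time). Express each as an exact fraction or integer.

t_a=7 t_c=1 v_peak=35 T=15

v_max²/a_max = 35²/5 = 245
280 ≥ 245 → trapezoidal
t_a = 35/5 = 7; v_peak = 35
d_cruise = 280 − 245 = 35; t_c = 35/35 = 1
T = 2·7 + 1 = 15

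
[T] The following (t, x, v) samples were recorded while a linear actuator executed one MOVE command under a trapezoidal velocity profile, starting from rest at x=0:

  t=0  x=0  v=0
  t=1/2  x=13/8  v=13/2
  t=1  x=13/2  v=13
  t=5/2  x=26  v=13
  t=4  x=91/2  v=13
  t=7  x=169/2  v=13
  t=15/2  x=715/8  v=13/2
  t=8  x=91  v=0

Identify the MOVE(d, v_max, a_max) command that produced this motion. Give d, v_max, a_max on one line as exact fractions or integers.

d=91 v_max=13 a_max=13

final state: t=8, x=91, v=0 → d = 91
a_max = (13/2−0)/(1/2−0) = 13
max v = 13 over t∈[1,7] → v_max = 13
check: 13·(1+6) = 91 ✓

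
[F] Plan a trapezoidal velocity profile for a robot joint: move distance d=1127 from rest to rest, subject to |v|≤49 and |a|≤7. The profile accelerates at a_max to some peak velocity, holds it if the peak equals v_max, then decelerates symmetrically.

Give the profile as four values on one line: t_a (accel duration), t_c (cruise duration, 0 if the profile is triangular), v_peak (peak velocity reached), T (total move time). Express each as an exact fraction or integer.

t_a=7 t_c=16 v_peak=49 T=30

vₘ²/aₘ = 49²/7 = 343
1127 ≥ 343 ⇒ cruise phase
t_a = 49/7 = 7; v_peak = 49
d_cruise = 1127 − 343 = 784; t_c = 784/49 = 16
T = 2·7 + 16 = 30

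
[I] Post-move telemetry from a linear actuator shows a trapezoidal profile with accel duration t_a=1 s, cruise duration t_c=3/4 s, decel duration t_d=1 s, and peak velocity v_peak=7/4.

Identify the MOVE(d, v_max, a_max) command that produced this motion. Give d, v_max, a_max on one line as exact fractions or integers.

d=49/16 v_max=7/4 a_max=7/4

a_max = (7/4)/1 = 7/4
d_a = ½·7/4·1 = 7/8; d_c = 7/4·3/4 = 21/16
d = 2·7/8 + 21/16 = 49/16
t_c = 3/4 > 0 ⇒ limit active, v_max = 7/4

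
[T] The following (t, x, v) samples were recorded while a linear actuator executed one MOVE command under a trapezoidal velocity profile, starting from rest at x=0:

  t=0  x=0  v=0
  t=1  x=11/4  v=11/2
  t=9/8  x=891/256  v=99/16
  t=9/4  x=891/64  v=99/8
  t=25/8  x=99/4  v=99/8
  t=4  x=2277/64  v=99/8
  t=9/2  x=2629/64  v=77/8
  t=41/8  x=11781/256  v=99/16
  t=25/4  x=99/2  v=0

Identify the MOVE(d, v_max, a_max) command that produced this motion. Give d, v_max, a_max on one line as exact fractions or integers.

final state: t=25/4, x=99/2, v=0 → d = 99/2
a_max = (11/2−0)/(1−0) = 11/2
max v = 99/8 over t∈[9/4,4] → v_max = 99/8
check: 99/8·(9/4+7/4) = 99/2 ✓

d=99/2 v_max=99/8 a_max=11/2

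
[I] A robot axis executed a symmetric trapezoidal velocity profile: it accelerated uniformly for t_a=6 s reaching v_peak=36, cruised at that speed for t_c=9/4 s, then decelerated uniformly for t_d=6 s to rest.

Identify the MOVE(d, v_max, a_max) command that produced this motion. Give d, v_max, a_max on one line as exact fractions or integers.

a_max = 36/6 = 6
d_a = ½·36·6 = 108; d_c = 36·9/4 = 81
d = 2·108 + 81 = 297
t_c = 9/4 > 0 so v_max = 36

d=297 v_max=36 a_max=6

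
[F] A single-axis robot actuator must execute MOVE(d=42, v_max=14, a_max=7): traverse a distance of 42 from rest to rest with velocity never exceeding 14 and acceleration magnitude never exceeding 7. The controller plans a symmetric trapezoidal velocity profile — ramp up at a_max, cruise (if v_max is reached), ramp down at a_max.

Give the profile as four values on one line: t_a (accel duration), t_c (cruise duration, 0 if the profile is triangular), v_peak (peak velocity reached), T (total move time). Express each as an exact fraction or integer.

vₘ²/aₘ = 14²/7 = 28
42 ≥ 28 → trapezoidal
t_a = 14/7 = 2; v_peak = 14
d_cruise = 42 − 28 = 14; t_c = 14/14 = 1
T = 2·2 + 1 = 5

t_a=2 t_c=1 v_peak=14 T=5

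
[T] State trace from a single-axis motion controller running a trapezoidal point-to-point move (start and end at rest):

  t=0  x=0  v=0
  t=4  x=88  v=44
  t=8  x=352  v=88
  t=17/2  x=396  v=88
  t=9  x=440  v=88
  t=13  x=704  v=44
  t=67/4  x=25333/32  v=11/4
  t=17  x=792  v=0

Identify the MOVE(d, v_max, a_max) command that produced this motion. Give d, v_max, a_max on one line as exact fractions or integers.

final state: t=17, x=792, v=0 → d = 792
a_max = (44−0)/(4−0) = 11
max v = 88 over t∈[8,9] → v_max = 88
check: 88·(8+1) = 792 ✓

d=792 v_max=88 a_max=11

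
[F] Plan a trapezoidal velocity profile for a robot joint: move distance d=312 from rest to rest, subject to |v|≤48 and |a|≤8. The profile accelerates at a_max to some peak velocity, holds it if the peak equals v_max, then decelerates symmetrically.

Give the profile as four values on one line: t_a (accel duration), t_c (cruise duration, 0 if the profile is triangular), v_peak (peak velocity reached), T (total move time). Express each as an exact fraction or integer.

vₘ²/aₘ = 48²/8 = 288
312 ≥ 288 → trapezoidal
t_a = 48/8 = 6; v_peak = 48
d_cruise = 312 − 288 = 24; t_c = 24/48 = 1/2
T = 2·6 + 1/2 = 25/2

t_a=6 t_c=1/2 v_peak=48 T=25/2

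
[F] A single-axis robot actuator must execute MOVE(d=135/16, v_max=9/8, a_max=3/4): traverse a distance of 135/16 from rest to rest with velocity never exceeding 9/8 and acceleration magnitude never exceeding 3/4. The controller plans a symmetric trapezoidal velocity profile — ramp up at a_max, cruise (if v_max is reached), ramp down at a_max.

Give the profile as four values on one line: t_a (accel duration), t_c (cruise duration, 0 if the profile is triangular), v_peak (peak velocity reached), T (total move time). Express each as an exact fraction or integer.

t_a=3/2 t_c=6 v_peak=9/8 T=9

v_max²/a_max = (9/8)²/(3/4) = 27/16
135/16 ≥ 27/16 → trapezoidal
t_a = (9/8)/(3/4) = 3/2; v_peak = 9/8
d_cruise = 135/16 − 27/16 = 27/4; t_c = (27/4)/(9/8) = 6
T = 2·3/2 + 6 = 9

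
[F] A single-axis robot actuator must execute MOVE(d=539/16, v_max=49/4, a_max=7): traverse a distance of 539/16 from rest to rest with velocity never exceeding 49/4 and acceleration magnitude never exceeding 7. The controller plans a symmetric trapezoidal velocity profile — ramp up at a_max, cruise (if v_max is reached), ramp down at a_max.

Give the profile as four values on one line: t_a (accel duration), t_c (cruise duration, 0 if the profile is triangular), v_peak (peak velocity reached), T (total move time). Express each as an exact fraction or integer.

v_max²/a_max = (49/4)²/7 = 343/16
539/16 ≥ 343/16 so v_max reached
t_a = (49/4)/7 = 7/4; v_peak = 49/4
d_cruise = 539/16 − 343/16 = 49/4; t_c = (49/4)/(49/4) = 1
T = 2·7/4 + 1 = 9/2

t_a=7/4 t_c=1 v_peak=49/4 T=9/2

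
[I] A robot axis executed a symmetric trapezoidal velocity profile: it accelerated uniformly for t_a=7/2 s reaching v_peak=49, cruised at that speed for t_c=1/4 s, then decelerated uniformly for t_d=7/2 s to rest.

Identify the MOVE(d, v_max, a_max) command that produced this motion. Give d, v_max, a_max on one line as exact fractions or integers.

d=735/4 v_max=49 a_max=14

a_max = 49/(7/2) = 14
d_a = ½·49·7/2 = 343/4; d_c = 49·1/4 = 49/4
d = 2·343/4 + 49/4 = 735/4
t_c = 1/4 > 0 so v_max = 49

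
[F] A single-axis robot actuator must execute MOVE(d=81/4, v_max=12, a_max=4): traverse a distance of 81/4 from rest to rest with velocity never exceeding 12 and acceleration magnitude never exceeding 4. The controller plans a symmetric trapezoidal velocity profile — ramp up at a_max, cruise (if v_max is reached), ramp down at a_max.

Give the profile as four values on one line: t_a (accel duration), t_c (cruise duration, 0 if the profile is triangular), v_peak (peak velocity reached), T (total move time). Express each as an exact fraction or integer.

t_a=9/4 t_c=0 v_peak=9 T=9/2

vₘ²/aₘ = 12²/4 = 36
81/4 < 36 → triangular
v_peak = √(81/4·4) = √81 = 9
t_a = 9/4; t_c = 0
T = 2·9/4 = 9/2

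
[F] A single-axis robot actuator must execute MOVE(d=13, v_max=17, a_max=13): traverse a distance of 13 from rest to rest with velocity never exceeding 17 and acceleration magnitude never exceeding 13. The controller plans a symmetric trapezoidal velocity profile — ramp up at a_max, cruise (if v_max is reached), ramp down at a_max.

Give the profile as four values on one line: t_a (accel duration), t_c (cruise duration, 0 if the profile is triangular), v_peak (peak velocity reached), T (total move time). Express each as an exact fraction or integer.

(v_max)²/a_max = 17²/13 = 289/13
13 < 289/13 ⇒ no cruise
v_peak = √(13·13) = √169 = 13
t_a = 13/13 = 1; t_c = 0
T = 2·1 = 2

t_a=1 t_c=0 v_peak=13 T=2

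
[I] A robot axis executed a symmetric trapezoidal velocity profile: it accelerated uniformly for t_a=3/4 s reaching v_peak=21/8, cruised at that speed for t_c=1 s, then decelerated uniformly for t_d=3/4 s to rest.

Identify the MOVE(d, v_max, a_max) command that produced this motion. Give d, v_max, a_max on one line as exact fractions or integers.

a_max = (21/8)/(3/4) = 7/2
d_a = ½·21/8·3/4 = 63/64; d_c = 21/8·1 = 21/8
d = 2·63/64 + 21/8 = 147/32
t_c = 1 > 0 → v_max = v_peak = 21/8

d=147/32 v_max=21/8 a_max=7/2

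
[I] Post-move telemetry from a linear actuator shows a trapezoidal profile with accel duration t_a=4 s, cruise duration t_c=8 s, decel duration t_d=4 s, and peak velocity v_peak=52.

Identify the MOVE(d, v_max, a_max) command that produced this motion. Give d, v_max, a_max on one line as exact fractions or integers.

a_max = 52/4 = 13
d_a = ½·52·4 = 104; d_c = 52·8 = 416
d = 2·104 + 416 = 624
t_c = 8 > 0 so v_max = 52

d=624 v_max=52 a_max=13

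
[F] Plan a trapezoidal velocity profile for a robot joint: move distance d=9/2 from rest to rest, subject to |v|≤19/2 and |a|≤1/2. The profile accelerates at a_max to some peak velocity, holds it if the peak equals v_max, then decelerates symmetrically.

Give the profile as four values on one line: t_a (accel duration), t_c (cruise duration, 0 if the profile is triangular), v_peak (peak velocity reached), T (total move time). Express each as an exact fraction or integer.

vₘ²/aₘ = (19/2)²/(1/2) = 361/2
9/2 < 361/2 ⇒ no cruise
v_peak = √(9/2·1/2) = √(9/4) = 3/2
t_a = (3/2)/(1/2) = 3; t_c = 0
T = 2·3 = 6

t_a=3 t_c=0 v_peak=3/2 T=6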